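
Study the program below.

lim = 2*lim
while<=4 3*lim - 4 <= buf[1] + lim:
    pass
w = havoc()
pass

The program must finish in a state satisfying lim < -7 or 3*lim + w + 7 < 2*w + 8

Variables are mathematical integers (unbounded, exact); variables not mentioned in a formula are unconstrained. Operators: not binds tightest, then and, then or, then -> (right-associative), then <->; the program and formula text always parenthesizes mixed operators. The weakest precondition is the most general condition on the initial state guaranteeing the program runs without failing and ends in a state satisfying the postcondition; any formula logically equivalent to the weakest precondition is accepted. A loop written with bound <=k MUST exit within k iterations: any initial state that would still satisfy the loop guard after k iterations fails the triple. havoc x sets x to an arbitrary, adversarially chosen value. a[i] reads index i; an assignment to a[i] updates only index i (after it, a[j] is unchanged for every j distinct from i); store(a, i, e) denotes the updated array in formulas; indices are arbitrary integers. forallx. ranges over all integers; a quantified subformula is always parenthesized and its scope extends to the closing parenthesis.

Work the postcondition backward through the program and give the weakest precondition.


Working backward. After the program, the postcondition lim < -7 or 3*lim + w + 7 < 2*w + 8 must hold; in canonical form it is lim < -7 or 3*lim < w + 1.
Before skip: lim < -7 or 3*lim < w + 1
Before havoc w: forall w_1. (lim < -7 or 3*lim < w_1 + 1)
Before the loop (bound <=4), unroll the exhaustion recursion (WP_0 = exit-now case; WP_j = one more guarded iteration, up to j = 4):
  WP_0: (not (2*lim <= buf[1] + 4)) and (forall w_1. (lim < -7 or 3*lim < w_1 + 1))
  WP_1: (2*lim <= buf[1] + 4 -> ((not (2*lim <= buf[1] + 4)) and (forall w_1. (lim < -7 or 3*lim < w_1 + 1)))) and ((not (2*lim <= buf[1] + 4)) -> (forall w_1. (lim < -7 or 3*lim < w_1 + 1)))
  WP_2: (2*lim <= buf[1] + 4 -> ((2*lim <= buf[1] + 4 -> ((not (2*lim <= buf[1] + 4)) and (forall w_1. (lim < -7 or 3*lim < w_1 + 1)))) and ((not (2*lim <= buf[1] + 4)) -> (forall w_1. (lim < -7 or 3*lim < w_1 + 1))))) and ((not (2*lim <= buf[1] + 4)) -> (forall w_1. (lim < -7 or 3*lim < w_1 + 1)))
  WP_3: (2*lim <= buf[1] + 4 -> ((2*lim <= buf[1] + 4 -> ((2*lim <= buf[1] + 4 -> ((not (2*lim <= buf[1] + 4)) and (forall w_1. (lim < -7 or 3*lim < w_1 + 1)))) and ((not (2*lim <= buf[1] + 4)) -> (forall w_1. (lim < -7 or 3*lim < w_1 + 1))))) and ((not (2*lim <= buf[1] + 4)) -> (forall w_1. (lim < -7 or 3*lim < w_1 + 1))))) and ((not (2*lim <= buf[1] + 4)) -> (forall w_1. (lim < -7 or 3*lim < w_1 + 1)))
  WP_4: (2*lim <= buf[1] + 4 -> ((2*lim <= buf[1] + 4 -> ((2*lim <= buf[1] + 4 -> ((2*lim <= buf[1] + 4 -> ((not (2*lim <= buf[1] + 4)) and (forall w_1. (lim < -7 or 3*lim < w_1 + 1)))) and ((not (2*lim <= buf[1] + 4)) -> (forall w_1. (lim < -7 or 3*lim < w_1 + 1))))) and ((not (2*lim <= buf[1] + 4)) -> (forall w_1. (lim < -7 or 3*lim < w_1 + 1))))) and ((not (2*lim <= buf[1] + 4)) -> (forall w_1. (lim < -7 or 3*lim < w_1 + 1))))) and ((not (2*lim <= buf[1] + 4)) -> (forall w_1. (lim < -7 or 3*lim < w_1 + 1)))
So before the loop: (2*lim <= buf[1] + 4 -> ((2*lim <= buf[1] + 4 -> ((2*lim <= buf[1] + 4 -> ((2*lim <= buf[1] + 4 -> ((not (2*lim <= buf[1] + 4)) and (forall w_1. (lim < -7 or 3*lim < w_1 + 1)))) and ((not (2*lim <= buf[1] + 4)) -> (forall w_1. (lim < -7 or 3*lim < w_1 + 1))))) and ((not (2*lim <= buf[1] + 4)) -> (forall w_1. (lim < -7 or 3*lim < w_1 + 1))))) and ((not (2*lim <= buf[1] + 4)) -> (forall w_1. (lim < -7 or 3*lim < w_1 + 1))))) and ((not (2*lim <= buf[1] + 4)) -> (forall w_1. (lim < -7 or 3*lim < w_1 + 1)))
Before lim := 2*lim: (4*lim <= buf[1] + 4 -> ((4*lim <= buf[1] + 4 -> ((4*lim <= buf[1] + 4 -> ((4*lim <= buf[1] + 4 -> ((not (4*lim <= buf[1] + 4)) and (forall w_1. (2*lim < -7 or 6*lim < w_1 + 1)))) and ((not (4*lim <= buf[1] + 4)) -> (forall w_1. (2*lim < -7 or 6*lim < w_1 + 1))))) and ((not (4*lim <= buf[1] + 4)) -> (forall w_1. (2*lim < -7 or 6*lim < w_1 + 1))))) and ((not (4*lim <= buf[1] + 4)) -> (forall w_1. (2*lim < -7 or 6*lim < w_1 + 1))))) and ((not (4*lim <= buf[1] + 4)) -> (forall w_1. (2*lim < -7 or 6*lim < w_1 + 1)))
Answer: WP = (4*lim <= buf[1] + 4 -> ((4*lim <= buf[1] + 4 -> ((4*lim <= buf[1] + 4 -> ((4*lim <= buf[1] + 4 -> ((not (4*lim <= buf[1] + 4)) and (forall w_1. (2*lim < -7 or 6*lim < w_1 + 1)))) and ((not (4*lim <= buf[1] + 4)) -> (forall w_1. (2*lim < -7 or 6*lim < w_1 + 1))))) and ((not (4*lim <= buf[1] + 4)) -> (forall w_1. (2*lim < -7 or 6*lim < w_1 + 1))))) and ((not (4*lim <= buf[1] + 4)) -> (forall w_1. (2*lim < -7 or 6*lim < w_1 + 1))))) and ((not (4*lim <= buf[1] + 4)) -> (forall w_1. (2*lim < -7 or 6*lim < w_1 + 1)))


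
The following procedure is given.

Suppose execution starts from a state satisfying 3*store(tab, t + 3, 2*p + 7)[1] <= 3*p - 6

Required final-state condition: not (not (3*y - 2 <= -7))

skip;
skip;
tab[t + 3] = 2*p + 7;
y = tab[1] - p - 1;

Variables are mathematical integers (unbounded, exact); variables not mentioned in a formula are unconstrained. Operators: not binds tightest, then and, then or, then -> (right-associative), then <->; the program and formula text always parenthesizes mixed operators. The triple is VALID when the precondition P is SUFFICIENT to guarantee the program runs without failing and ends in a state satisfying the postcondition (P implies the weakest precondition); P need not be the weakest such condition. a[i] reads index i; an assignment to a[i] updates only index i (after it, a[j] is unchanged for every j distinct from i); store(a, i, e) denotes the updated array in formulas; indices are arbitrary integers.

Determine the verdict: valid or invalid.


Working backward. After the program, the postcondition not (not (3*y - 2 <= -7)) must hold; in canonical form it is 3*y <= -5.
Before y := tab[1] - p - 1: 3*tab[1] <= 3*p - 2
Before tab[t + 3] := 2*p + 7: 3*store(tab, t + 3, 2*p + 7)[1] <= 3*p - 2
Before skip: 3*store(tab, t + 3, 2*p + 7)[1] <= 3*p - 2
Before skip: 3*store(tab, t + 3, 2*p + 7)[1] <= 3*p - 2
The weakest precondition is 3*store(tab, t + 3, 2*p + 7)[1] <= 3*p - 2.
Check whether 3*store(tab, t + 3, 2*p + 7)[1] <= 3*p - 6 implies it.
Every state satisfying the precondition satisfies the weakest precondition: the implication holds.
Answer: valid


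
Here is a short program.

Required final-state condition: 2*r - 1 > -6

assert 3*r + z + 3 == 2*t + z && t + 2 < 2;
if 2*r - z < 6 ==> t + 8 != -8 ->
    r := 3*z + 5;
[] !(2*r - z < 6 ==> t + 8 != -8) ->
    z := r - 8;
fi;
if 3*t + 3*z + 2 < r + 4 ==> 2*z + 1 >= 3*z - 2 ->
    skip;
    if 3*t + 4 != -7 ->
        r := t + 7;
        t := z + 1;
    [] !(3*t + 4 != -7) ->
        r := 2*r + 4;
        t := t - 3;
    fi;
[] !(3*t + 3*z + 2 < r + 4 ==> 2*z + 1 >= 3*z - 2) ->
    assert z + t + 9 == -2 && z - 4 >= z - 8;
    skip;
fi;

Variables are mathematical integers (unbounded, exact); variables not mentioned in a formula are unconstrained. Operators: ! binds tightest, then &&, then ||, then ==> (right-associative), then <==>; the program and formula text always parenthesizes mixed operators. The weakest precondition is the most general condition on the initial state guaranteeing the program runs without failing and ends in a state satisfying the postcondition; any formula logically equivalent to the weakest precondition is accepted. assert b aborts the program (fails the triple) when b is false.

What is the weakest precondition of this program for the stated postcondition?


Working backward. After the program, the postcondition 2*r - 1 > -6 must hold; in canonical form it is 2*r > -5.
Then branch requires (3*t != -11 ==> 2*t > -19) && ((!(3*t != -11)) ==> 4*r > -13); else branch requires t + z == -11 && 2*r > -5.
Before the if: ((3*t + 3*z < r + 2 ==> z <= 3) ==> ((3*t != -11 ==> 2*t > -19) && ((!(3*t != -11)) ==> 4*r > -13))) && ((!(3*t + 3*z < r + 2 ==> z <= 3)) ==> (t + z == -11 && 2*r > -5))
Then branch requires ((3*t < 7 ==> z <= 3) ==> ((3*t != -11 ==> 2*t > -19) && ((!(3*t != -11)) ==> 12*z > -33))) && ((!(3*t < 7 ==> z <= 3)) ==> (t + z == -11 && 6*z > -15)); else branch requires ((2*r + 3*t < 26 ==> r <= 11) ==> ((3*t != -11 ==> 2*t > -19) && ((!(3*t != -11)) ==> 4*r > -13))) && ((!(2*r + 3*t < 26 ==> r <= 11)) ==> (r + t == -3 && 2*r > -5)).
Before the if: ((2*r < z + 6 ==> t != -16) ==> (((3*t < 7 ==> z <= 3) ==> ((3*t != -11 ==> 2*t > -19) && ((!(3*t != -11)) ==> 12*z > -33))) && ((!(3*t < 7 ==> z <= 3)) ==> (t + z == -11 && 6*z > -15)))) && ((!(2*r < z + 6 ==> t != -16)) ==> (((2*r + 3*t < 26 ==> r <= 11) ==> ((3*t != -11 ==> 2*t > -19) && ((!(3*t != -11)) ==> 4*r > -13))) && ((!(2*r + 3*t < 26 ==> r <= 11)) ==> (r + t == -3 && 2*r > -5))))
Before assert 3*r + z + 3 == 2*t + z && t + 2 < 2: 3*r == 2*t - 3 && t < 0 && ((2*r < z + 6 ==> t != -16) ==> (((3*t < 7 ==> z <= 3) ==> ((3*t != -11 ==> 2*t > -19) && ((!(3*t != -11)) ==> 12*z > -33))) && ((!(3*t < 7 ==> z <= 3)) ==> (t + z == -11 && 6*z > -15)))) && ((!(2*r < z + 6 ==> t != -16)) ==> (((2*r + 3*t < 26 ==> r <= 11) ==> ((3*t != -11 ==> 2*t > -19) && ((!(3*t != -11)) ==> 4*r > -13))) && ((!(2*r + 3*t < 26 ==> r <= 11)) ==> (r + t == -3 && 2*r > -5))))
Answer: WP = 3*r == 2*t - 3 && t < 0 && ((2*r < z + 6 ==> t != -16) ==> (((3*t < 7 ==> z <= 3) ==> ((3*t != -11 ==> 2*t > -19) && ((!(3*t != -11)) ==> 12*z > -33))) && ((!(3*t < 7 ==> z <= 3)) ==> (t + z == -11 && 6*z > -15)))) && ((!(2*r < z + 6 ==> t != -16)) ==> (((2*r + 3*t < 26 ==> r <= 11) ==> ((3*t != -11 ==> 2*t > -19) && ((!(3*t != -11)) ==> 4*r > -13))) && ((!(2*r + 3*t < 26 ==> r <= 11)) ==> (r + t == -3 && 2*r > -5))))


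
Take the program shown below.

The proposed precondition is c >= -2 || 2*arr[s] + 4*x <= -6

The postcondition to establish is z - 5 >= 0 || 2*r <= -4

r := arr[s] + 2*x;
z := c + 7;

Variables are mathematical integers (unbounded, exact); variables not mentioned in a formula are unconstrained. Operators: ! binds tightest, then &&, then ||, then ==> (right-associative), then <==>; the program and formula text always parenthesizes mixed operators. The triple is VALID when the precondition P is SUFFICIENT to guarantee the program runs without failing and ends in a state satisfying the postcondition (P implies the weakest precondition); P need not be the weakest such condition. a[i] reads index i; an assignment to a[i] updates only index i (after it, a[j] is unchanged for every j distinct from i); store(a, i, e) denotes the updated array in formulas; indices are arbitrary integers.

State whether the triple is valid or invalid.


Working backward. After the program, the postcondition z - 5 >= 0 || 2*r <= -4 must hold; in canonical form it is z >= 5 || 2*r <= -4.
Before z := c + 7: c >= -2 || 2*r <= -4
Before r := arr[s] + 2*x: c >= -2 || 2*arr[s] + 4*x <= -4
The weakest precondition is c >= -2 || 2*arr[s] + 4*x <= -4.
Check whether c >= -2 || 2*arr[s] + 4*x <= -6 implies it.
Every state satisfying the precondition satisfies the weakest precondition: the implication holds.
Answer: valid


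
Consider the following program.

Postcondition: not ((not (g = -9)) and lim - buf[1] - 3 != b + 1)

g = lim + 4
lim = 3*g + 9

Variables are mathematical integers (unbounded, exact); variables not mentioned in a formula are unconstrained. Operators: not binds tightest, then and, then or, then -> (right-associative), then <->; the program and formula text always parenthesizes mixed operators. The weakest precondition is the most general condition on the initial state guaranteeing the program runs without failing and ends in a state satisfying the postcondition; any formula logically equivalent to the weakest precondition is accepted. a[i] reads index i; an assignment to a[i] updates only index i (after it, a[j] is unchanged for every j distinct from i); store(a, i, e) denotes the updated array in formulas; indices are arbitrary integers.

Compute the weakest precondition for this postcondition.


Working backward. After the program, the postcondition not ((not (g = -9)) and lim - buf[1] - 3 != b + 1) must hold; in canonical form it is not ((not (g = -9)) and lim != buf[1] + b + 4).
Before lim := 3*g + 9: not ((not (g = -9)) and 3*g != buf[1] + b - 5)
Before g := lim + 4: not ((not (lim = -13)) and 3*lim != buf[1] + b - 17)
Answer: WP = not ((not (lim = -13)) and 3*lim != buf[1] + b - 17)


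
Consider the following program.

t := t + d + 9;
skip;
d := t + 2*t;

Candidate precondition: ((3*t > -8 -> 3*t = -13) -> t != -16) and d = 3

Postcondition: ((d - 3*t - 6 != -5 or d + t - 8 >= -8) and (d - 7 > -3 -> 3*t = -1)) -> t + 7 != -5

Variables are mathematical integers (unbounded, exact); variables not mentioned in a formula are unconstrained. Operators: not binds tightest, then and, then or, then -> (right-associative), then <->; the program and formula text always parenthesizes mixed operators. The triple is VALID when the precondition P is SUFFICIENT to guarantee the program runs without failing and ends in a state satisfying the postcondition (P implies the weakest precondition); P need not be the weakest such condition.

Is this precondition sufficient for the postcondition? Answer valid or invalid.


Working backward. After the program, the postcondition ((d - 3*t - 6 != -5 or d + t - 8 >= -8) and (d - 7 > -3 -> 3*t = -1)) -> t + 7 != -5 must hold; in canonical form it is ((d != 3*t + 1 or d + t >= 0) and (d > 4 -> 3*t = -1)) -> t != -12.
Before d := t + 2*t: (3*t > 4 -> 3*t = -1) -> t != -12
Before skip: (3*t > 4 -> 3*t = -1) -> t != -12
Before t := t + d + 9: (3*d + 3*t > -23 -> 3*d + 3*t = -28) -> d + t != -21
The weakest precondition is (3*d + 3*t > -23 -> 3*d + 3*t = -28) -> d + t != -21.
Check whether ((3*t > -8 -> 3*t = -13) -> t != -16) and d = 3 implies it.
Countermodel: at the initial state d = 3, t = -24, the precondition holds but the weakest precondition fails.
Answer: invalid


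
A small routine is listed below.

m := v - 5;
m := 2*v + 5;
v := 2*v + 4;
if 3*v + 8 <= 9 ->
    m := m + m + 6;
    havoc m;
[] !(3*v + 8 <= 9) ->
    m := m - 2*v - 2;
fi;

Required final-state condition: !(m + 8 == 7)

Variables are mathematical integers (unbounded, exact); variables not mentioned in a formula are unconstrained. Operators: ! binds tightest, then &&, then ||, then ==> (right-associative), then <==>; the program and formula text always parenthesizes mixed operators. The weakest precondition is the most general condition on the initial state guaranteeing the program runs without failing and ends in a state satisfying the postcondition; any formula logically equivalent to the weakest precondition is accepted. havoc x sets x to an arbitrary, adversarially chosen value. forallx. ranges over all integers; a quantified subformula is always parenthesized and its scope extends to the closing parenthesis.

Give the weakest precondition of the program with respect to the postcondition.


Working backward. After the program, the postcondition !(m + 8 == 7) must hold; in canonical form it is !(m == -1).
Then branch requires forall m_1. (!(m_1 == -1)); else branch requires !(m == 2*v + 1).
Before the if: (3*v <= 1 ==> (forall m_1. (!(m_1 == -1)))) && ((!(3*v <= 1)) ==> (!(m == 2*v + 1)))
Before v := 2*v + 4: (6*v <= -11 ==> (forall m_1. (!(m_1 == -1)))) && ((!(6*v <= -11)) ==> (!(m == 4*v + 9)))
Before m := 2*v + 5: (6*v <= -11 ==> (forall m_1. (!(m_1 == -1)))) && ((!(6*v <= -11)) ==> (!(2*v == -4)))
Before m := v - 5: (6*v <= -11 ==> (forall m_1. (!(m_1 == -1)))) && ((!(6*v <= -11)) ==> (!(2*v == -4)))
Answer: WP = (6*v <= -11 ==> (forall m_1. (!(m_1 == -1)))) && ((!(6*v <= -11)) ==> (!(2*v == -4)))


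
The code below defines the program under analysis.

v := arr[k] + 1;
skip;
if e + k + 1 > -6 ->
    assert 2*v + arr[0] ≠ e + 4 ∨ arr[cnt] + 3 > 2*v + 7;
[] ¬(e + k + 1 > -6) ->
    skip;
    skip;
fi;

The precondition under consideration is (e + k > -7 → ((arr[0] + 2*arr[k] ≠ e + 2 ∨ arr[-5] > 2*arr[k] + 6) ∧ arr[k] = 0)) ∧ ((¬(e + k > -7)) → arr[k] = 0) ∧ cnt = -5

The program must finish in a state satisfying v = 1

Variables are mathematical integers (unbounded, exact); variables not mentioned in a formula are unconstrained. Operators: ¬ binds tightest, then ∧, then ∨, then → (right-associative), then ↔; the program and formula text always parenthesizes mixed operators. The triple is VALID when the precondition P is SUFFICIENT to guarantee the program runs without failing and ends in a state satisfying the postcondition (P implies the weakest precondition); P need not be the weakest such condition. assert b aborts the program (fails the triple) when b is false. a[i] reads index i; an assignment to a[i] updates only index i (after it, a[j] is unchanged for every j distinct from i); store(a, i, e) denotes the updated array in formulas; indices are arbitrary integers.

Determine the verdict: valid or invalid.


Working backward. After the program, v = 1 must hold.
Then branch requires (arr[0] + 2*v ≠ e + 4 ∨ arr[cnt] > 2*v + 4) ∧ v = 1; else branch requires v = 1.
Before the if: (e + k > -7 → ((arr[0] + 2*v ≠ e + 4 ∨ arr[cnt] > 2*v + 4) ∧ v = 1)) ∧ ((¬(e + k > -7)) → v = 1)
Before skip: (e + k > -7 → ((arr[0] + 2*v ≠ e + 4 ∨ arr[cnt] > 2*v + 4) ∧ v = 1)) ∧ ((¬(e + k > -7)) → v = 1)
Before v := arr[k] + 1: (e + k > -7 → ((arr[0] + 2*arr[k] ≠ e + 2 ∨ arr[cnt] > 2*arr[k] + 6) ∧ arr[k] = 0)) ∧ ((¬(e + k > -7)) → arr[k] = 0)
The weakest precondition is (e + k > -7 → ((arr[0] + 2*arr[k] ≠ e + 2 ∨ arr[cnt] > 2*arr[k] + 6) ∧ arr[k] = 0)) ∧ ((¬(e + k > -7)) → arr[k] = 0).
Check whether (e + k > -7 → ((arr[0] + 2*arr[k] ≠ e + 2 ∨ arr[-5] > 2*arr[k] + 6) ∧ arr[k] = 0)) ∧ ((¬(e + k > -7)) → arr[k] = 0) ∧ cnt = -5 implies it.
Every state satisfying the precondition satisfies the weakest precondition: the implication holds.
Answer: valid


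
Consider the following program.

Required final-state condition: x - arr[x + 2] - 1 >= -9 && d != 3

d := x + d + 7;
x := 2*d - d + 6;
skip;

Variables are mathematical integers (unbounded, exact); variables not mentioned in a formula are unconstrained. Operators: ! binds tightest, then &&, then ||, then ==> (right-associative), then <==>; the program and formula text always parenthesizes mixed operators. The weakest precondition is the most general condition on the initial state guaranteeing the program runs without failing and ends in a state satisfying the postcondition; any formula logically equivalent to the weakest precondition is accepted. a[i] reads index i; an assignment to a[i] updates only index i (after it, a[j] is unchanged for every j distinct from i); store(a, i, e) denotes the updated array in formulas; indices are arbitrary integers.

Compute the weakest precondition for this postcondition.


Working backward. After the program, the postcondition x - arr[x + 2] - 1 >= -9 && d != 3 must hold; in canonical form it is x >= arr[x + 2] - 8 && d != 3.
Before skip: x >= arr[x + 2] - 8 && d != 3
Before x := 2*d - d + 6: d >= arr[d + 8] - 14 && d != 3
Before d := x + d + 7: d + x >= arr[d + x + 15] - 21 && d + x != -4
Answer: WP = d + x >= arr[d + x + 15] - 21 && d + x != -4


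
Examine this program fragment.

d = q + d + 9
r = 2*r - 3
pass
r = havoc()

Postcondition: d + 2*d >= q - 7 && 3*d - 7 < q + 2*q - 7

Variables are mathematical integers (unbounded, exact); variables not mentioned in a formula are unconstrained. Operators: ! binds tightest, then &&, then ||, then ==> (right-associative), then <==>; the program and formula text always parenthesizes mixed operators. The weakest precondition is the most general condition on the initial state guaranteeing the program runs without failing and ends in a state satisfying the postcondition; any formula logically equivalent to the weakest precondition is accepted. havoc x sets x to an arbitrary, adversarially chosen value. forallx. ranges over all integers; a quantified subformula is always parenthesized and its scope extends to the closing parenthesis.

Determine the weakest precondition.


Working backward. After the program, the postcondition d + 2*d >= q - 7 && 3*d - 7 < q + 2*q - 7 must hold; in canonical form it is 3*d >= q - 7 && 3*d < 3*q.
Before havoc r: 3*d >= q - 7 && 3*d < 3*q
Before skip: 3*d >= q - 7 && 3*d < 3*q
Before r := 2*r - 3: 3*d >= q - 7 && 3*d < 3*q
Before d := q + d + 9: 3*d + 2*q >= -34 && 3*d < -27
Answer: WP = 3*d + 2*q >= -34 && 3*d < -27


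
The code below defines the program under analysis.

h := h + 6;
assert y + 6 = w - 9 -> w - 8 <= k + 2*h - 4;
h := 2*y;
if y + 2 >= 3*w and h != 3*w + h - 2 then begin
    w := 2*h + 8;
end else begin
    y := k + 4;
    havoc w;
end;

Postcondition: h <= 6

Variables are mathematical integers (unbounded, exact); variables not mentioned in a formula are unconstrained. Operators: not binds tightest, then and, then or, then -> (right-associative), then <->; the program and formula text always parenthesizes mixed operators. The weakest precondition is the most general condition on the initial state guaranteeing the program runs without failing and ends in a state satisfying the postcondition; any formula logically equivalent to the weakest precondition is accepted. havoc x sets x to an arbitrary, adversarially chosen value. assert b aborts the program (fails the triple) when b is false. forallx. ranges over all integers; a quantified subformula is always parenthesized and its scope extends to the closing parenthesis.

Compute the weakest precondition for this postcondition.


Working backward. After the program, h <= 6 must hold.
Then branch requires h <= 6; else branch requires h <= 6.
Before the if: ((y >= 3*w - 2 and 3*w != 2) -> h <= 6) and ((not (y >= 3*w - 2 and 3*w != 2)) -> h <= 6)
Before h := 2*y: ((y >= 3*w - 2 and 3*w != 2) -> 2*y <= 6) and ((not (y >= 3*w - 2 and 3*w != 2)) -> 2*y <= 6)
Before assert y + 6 = w - 9 -> w - 8 <= k + 2*h - 4: (y = w - 15 -> w <= 2*h + k + 4) and ((y >= 3*w - 2 and 3*w != 2) -> 2*y <= 6) and ((not (y >= 3*w - 2 and 3*w != 2)) -> 2*y <= 6)
Before h := h + 6: (y = w - 15 -> w <= 2*h + k + 16) and ((y >= 3*w - 2 and 3*w != 2) -> 2*y <= 6) and ((not (y >= 3*w - 2 and 3*w != 2)) -> 2*y <= 6)
Answer: WP = (y = w - 15 -> w <= 2*h + k + 16) and ((y >= 3*w - 2 and 3*w != 2) -> 2*y <= 6) and ((not (y >= 3*w - 2 and 3*w != 2)) -> 2*y <= 6)


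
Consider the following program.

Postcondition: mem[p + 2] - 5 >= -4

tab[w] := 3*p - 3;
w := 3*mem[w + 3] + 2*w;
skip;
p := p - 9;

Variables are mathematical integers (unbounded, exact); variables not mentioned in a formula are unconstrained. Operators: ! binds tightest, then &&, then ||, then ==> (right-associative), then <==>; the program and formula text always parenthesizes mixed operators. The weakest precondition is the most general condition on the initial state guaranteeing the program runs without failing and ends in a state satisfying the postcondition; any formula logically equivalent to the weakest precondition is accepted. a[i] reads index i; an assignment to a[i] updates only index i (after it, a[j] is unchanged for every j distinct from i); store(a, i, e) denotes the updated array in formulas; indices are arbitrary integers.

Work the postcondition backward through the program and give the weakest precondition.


Working backward. After the program, the postcondition mem[p + 2] - 5 >= -4 must hold; in canonical form it is mem[p + 2] >= 1.
Before p := p - 9: mem[p - 7] >= 1
Before skip: mem[p - 7] >= 1
Before w := 3*mem[w + 3] + 2*w: mem[p - 7] >= 1
Before tab[w] := 3*p - 3: mem[p - 7] >= 1
Answer: WP = mem[p - 7] >= 1


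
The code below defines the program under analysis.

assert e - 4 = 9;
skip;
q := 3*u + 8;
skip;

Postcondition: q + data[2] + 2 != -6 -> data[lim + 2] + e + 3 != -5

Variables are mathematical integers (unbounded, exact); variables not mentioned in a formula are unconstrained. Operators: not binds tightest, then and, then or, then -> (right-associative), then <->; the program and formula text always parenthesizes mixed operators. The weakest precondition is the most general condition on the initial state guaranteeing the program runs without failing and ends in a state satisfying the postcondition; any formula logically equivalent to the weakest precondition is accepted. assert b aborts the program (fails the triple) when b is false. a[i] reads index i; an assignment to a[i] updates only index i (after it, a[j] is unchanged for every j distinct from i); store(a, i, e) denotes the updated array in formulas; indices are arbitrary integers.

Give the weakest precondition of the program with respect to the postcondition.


Working backward. After the program, the postcondition q + data[2] + 2 != -6 -> data[lim + 2] + e + 3 != -5 must hold; in canonical form it is data[2] + q != -8 -> data[lim + 2] + e != -8.
Before skip: data[2] + q != -8 -> data[lim + 2] + e != -8
Before q := 3*u + 8: data[2] + 3*u != -16 -> data[lim + 2] + e != -8
Before skip: data[2] + 3*u != -16 -> data[lim + 2] + e != -8
Before assert e - 4 = 9: e = 13 and (data[2] + 3*u != -16 -> data[lim + 2] + e != -8)
Answer: WP = e = 13 and (data[2] + 3*u != -16 -> data[lim + 2] + e != -8)


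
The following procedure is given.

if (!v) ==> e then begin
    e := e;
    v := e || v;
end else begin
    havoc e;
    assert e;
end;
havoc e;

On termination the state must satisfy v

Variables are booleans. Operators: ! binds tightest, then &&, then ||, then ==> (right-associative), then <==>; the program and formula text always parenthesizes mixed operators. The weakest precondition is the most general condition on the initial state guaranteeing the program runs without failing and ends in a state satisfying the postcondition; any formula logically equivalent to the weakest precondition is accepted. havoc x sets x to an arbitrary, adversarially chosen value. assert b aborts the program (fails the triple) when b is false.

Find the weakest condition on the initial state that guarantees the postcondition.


Working backward. After the program, v must hold.
Before havoc e: v
Then branch requires e || v; else branch requires false.
Before the if: (((!v) ==> e) ==> (e || v)) && ((!v) ==> e)
Answer: WP = (((!v) ==> e) ==> (e || v)) && ((!v) ==> e)


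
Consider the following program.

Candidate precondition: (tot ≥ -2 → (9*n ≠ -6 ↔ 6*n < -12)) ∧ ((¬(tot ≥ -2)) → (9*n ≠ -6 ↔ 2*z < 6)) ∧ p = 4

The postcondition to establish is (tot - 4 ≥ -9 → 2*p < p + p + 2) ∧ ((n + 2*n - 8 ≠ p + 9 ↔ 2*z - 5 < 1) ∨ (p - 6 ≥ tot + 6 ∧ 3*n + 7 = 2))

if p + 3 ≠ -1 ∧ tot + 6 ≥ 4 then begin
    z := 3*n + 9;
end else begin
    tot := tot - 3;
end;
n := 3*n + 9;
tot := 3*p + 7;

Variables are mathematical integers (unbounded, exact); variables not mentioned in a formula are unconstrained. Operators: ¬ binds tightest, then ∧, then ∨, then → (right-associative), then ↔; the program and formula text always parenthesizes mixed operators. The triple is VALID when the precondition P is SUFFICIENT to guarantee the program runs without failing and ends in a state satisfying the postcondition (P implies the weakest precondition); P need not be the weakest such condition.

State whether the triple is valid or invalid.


Working backward. After the program, the postcondition (tot - 4 ≥ -9 → 2*p < p + p + 2) ∧ ((n + 2*n - 8 ≠ p + 9 ↔ 2*z - 5 < 1) ∨ (p - 6 ≥ tot + 6 ∧ 3*n + 7 = 2)) must hold; in canonical form it is (3*n ≠ p + 17 ↔ 2*z < 6) ∨ (p ≥ tot + 12 ∧ 3*n = -5).
Before tot := 3*p + 7: (3*n ≠ p + 17 ↔ 2*z < 6) ∨ (2*p ≤ -19 ∧ 3*n = -5)
Before n := 3*n + 9: (9*n ≠ p - 10 ↔ 2*z < 6) ∨ (2*p ≤ -19 ∧ 9*n = -32)
Then branch requires (9*n ≠ p - 10 ↔ 6*n < -12) ∨ (2*p ≤ -19 ∧ 9*n = -32); else branch requires (9*n ≠ p - 10 ↔ 2*z < 6) ∨ (2*p ≤ -19 ∧ 9*n = -32).
Before the if: ((p ≠ -4 ∧ tot ≥ -2) → ((9*n ≠ p - 10 ↔ 6*n < -12) ∨ (2*p ≤ -19 ∧ 9*n = -32))) ∧ ((¬(p ≠ -4 ∧ tot ≥ -2)) → ((9*n ≠ p - 10 ↔ 2*z < 6) ∨ (2*p ≤ -19 ∧ 9*n = -32)))
The weakest precondition is ((p ≠ -4 ∧ tot ≥ -2) → ((9*n ≠ p - 10 ↔ 6*n < -12) ∨ (2*p ≤ -19 ∧ 9*n = -32))) ∧ ((¬(p ≠ -4 ∧ tot ≥ -2)) → ((9*n ≠ p - 10 ↔ 2*z < 6) ∨ (2*p ≤ -19 ∧ 9*n = -32))).
Check whether (tot ≥ -2 → (9*n ≠ -6 ↔ 6*n < -12)) ∧ ((¬(tot ≥ -2)) → (9*n ≠ -6 ↔ 2*z < 6)) ∧ p = 4 implies it.
Every state satisfying the precondition satisfies the weakest precondition: the implication holds.
Answer: valid


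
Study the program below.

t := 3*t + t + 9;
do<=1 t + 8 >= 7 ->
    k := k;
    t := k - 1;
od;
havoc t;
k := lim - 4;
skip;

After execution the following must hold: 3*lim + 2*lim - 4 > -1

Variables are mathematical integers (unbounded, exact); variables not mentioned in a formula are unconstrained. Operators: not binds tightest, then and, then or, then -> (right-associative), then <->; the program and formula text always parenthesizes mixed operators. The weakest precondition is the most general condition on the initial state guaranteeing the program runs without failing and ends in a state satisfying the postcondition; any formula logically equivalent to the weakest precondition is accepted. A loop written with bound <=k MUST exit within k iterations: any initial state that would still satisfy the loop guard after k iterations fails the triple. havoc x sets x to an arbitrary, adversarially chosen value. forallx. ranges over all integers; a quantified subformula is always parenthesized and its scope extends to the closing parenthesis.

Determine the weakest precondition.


Working backward. After the program, the postcondition 3*lim + 2*lim - 4 > -1 must hold; in canonical form it is 5*lim > 3.
Before skip: 5*lim > 3
Before k := lim - 4: 5*lim > 3
Before havoc t: 5*lim > 3
Before the loop (bound <=1), unroll the exhaustion recursion (WP_0 = exit-now case; WP_j = one more guarded iteration, up to j = 1):
  WP_0: (not (t >= -1)) and 5*lim > 3
  WP_1: (t >= -1 -> ((not (k >= 0)) and 5*lim > 3)) and ((not (t >= -1)) -> 5*lim > 3)
So before the loop: (t >= -1 -> ((not (k >= 0)) and 5*lim > 3)) and ((not (t >= -1)) -> 5*lim > 3)
Before t := 3*t + t + 9: (4*t >= -10 -> ((not (k >= 0)) and 5*lim > 3)) and ((not (4*t >= -10)) -> 5*lim > 3)
Answer: WP = (4*t >= -10 -> ((not (k >= 0)) and 5*lim > 3)) and ((not (4*t >= -10)) -> 5*lim > 3)


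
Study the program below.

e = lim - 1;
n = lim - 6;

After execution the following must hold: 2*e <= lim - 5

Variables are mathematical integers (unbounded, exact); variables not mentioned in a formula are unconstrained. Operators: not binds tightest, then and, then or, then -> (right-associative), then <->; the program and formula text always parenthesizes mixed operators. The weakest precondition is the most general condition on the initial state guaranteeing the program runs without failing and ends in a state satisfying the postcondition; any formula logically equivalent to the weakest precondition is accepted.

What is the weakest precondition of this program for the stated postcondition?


Working backward. After the program, 2*e <= lim - 5 must hold.
Before n := lim - 6: 2*e <= lim - 5
Before e := lim - 1: lim <= -3
Answer: WP = lim <= -3


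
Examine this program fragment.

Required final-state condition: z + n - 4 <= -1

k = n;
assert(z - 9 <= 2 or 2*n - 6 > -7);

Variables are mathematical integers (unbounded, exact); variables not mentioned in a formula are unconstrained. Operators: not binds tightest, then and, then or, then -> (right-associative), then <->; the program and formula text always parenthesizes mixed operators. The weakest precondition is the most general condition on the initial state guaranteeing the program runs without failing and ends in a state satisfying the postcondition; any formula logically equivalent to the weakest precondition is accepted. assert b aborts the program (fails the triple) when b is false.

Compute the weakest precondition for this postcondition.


Working backward. After the program, the postcondition z + n - 4 <= -1 must hold; in canonical form it is n + z <= 3.
Before assert z - 9 <= 2 or 2*n - 6 > -7: (z <= 11 or 2*n > -1) and n + z <= 3
Before k := n: (z <= 11 or 2*n > -1) and n + z <= 3
Answer: WP = (z <= 11 or 2*n > -1) and n + z <= 3


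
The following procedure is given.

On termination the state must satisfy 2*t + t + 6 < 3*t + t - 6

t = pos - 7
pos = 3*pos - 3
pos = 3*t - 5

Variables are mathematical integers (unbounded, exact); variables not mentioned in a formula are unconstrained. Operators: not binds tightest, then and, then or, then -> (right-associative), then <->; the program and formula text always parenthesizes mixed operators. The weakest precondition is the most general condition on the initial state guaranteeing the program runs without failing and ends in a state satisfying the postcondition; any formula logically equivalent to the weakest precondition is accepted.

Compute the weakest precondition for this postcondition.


Working backward. After the program, the postcondition 2*t + t + 6 < 3*t + t - 6 must hold; in canonical form it is t > 12.
Before pos := 3*t - 5: t > 12
Before pos := 3*pos - 3: t > 12
Before t := pos - 7: pos > 19
Answer: WP = pos > 19


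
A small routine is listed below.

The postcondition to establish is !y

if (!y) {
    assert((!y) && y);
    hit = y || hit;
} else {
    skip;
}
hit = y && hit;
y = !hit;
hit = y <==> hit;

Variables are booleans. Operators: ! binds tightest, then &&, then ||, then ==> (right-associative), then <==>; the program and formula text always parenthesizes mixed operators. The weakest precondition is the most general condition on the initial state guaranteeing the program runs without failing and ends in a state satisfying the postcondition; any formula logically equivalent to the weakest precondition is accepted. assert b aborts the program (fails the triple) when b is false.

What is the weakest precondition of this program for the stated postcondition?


Working backward. After the program, !y must hold.
Before hit := y <==> hit: !y
Before y := !hit: hit
Before hit := y && hit: y && hit
Then branch requires false; else branch requires y && hit.
Before the if: y && (y ==> (y && hit))
Answer: WP = y && (y ==> (y && hit))


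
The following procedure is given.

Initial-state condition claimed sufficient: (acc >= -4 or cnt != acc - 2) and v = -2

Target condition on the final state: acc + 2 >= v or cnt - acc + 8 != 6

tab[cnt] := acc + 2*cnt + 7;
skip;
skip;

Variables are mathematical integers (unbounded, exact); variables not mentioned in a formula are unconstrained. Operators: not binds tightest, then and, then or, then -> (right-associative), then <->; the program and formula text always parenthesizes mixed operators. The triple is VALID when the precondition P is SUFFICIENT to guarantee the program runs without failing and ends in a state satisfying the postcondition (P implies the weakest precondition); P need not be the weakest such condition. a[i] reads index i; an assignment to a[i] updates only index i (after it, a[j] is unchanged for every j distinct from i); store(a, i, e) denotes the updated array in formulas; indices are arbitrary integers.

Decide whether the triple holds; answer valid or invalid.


Working backward. After the program, the postcondition acc + 2 >= v or cnt - acc + 8 != 6 must hold; in canonical form it is acc >= v - 2 or cnt != acc - 2.
Before skip: acc >= v - 2 or cnt != acc - 2
Before skip: acc >= v - 2 or cnt != acc - 2
Before tab[cnt] := acc + 2*cnt + 7: acc >= v - 2 or cnt != acc - 2
The weakest precondition is acc >= v - 2 or cnt != acc - 2.
Check whether (acc >= -4 or cnt != acc - 2) and v = -2 implies it.
Every state satisfying the precondition satisfies the weakest precondition: the implication holds.
Answer: valid


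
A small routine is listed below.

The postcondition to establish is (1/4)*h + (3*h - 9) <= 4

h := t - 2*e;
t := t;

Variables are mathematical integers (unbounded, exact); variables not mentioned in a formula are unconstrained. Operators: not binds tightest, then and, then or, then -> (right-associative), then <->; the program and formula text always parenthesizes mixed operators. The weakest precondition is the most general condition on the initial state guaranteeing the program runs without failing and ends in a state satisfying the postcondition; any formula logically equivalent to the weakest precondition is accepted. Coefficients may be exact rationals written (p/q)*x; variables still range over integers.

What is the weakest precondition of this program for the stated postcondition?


Working backward. After the program, the postcondition (1/4)*h + (3*h - 9) <= 4 must hold; in canonical form it is (13/4)*h <= 13.
Before t := t: (13/4)*h <= 13
Before h := t - 2*e: (13/4)*t <= (13/2)*e + 13
Answer: WP = (13/4)*t <= (13/2)*e + 13


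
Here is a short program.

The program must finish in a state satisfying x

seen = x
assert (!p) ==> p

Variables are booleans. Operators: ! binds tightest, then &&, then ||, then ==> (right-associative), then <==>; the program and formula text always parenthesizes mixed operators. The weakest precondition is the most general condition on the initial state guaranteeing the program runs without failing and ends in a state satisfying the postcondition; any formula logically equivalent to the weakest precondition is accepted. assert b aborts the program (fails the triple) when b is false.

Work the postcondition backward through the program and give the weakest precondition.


Working backward. After the program, x must hold.
Before assert (!p) ==> p: ((!p) ==> p) && x
Before seen := x: ((!p) ==> p) && x
Answer: WP = ((!p) ==> p) && x


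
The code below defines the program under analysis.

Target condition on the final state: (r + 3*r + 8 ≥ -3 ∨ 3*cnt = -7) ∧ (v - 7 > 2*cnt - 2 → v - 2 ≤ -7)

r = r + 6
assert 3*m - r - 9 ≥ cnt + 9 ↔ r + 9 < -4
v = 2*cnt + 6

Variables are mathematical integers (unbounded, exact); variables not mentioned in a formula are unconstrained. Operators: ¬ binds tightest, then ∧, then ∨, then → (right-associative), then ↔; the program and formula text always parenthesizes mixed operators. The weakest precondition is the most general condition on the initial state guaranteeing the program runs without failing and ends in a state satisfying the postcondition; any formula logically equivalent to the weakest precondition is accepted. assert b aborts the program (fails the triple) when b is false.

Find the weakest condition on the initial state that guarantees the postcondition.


Working backward. After the program, the postcondition (r + 3*r + 8 ≥ -3 ∨ 3*cnt = -7) ∧ (v - 7 > 2*cnt - 2 → v - 2 ≤ -7) must hold; in canonical form it is (4*r ≥ -11 ∨ 3*cnt = -7) ∧ (v > 2*cnt + 5 → v ≤ -5).
Before v := 2*cnt + 6: (4*r ≥ -11 ∨ 3*cnt = -7) ∧ 2*cnt ≤ -11
Before assert 3*m - r - 9 ≥ cnt + 9 ↔ r + 9 < -4: (3*m ≥ cnt + r + 18 ↔ r < -13) ∧ (4*r ≥ -11 ∨ 3*cnt = -7) ∧ 2*cnt ≤ -11
Before r := r + 6: (3*m ≥ cnt + r + 24 ↔ r < -19) ∧ (4*r ≥ -35 ∨ 3*cnt = -7) ∧ 2*cnt ≤ -11
Answer: WP = (3*m ≥ cnt + r + 24 ↔ r < -19) ∧ (4*r ≥ -35 ∨ 3*cnt = -7) ∧ 2*cnt ≤ -11


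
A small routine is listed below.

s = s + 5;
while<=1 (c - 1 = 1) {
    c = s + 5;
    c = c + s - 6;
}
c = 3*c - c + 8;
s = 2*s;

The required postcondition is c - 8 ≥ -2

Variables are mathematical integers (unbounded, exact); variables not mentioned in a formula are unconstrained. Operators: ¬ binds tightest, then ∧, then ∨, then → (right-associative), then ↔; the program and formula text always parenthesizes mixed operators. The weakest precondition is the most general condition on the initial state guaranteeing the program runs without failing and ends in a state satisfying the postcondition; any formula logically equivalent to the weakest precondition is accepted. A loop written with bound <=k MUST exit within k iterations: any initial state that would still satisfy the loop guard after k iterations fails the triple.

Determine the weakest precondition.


Working backward. After the program, the postcondition c - 8 ≥ -2 must hold; in canonical form it is c ≥ 6.
Before s := 2*s: c ≥ 6
Before c := 3*c - c + 8: 2*c ≥ -2
Before the loop (bound <=1), unroll the exhaustion recursion (WP_0 = exit-now case; WP_j = one more guarded iteration, up to j = 1):
  WP_0: (¬(c = 2)) ∧ 2*c ≥ -2
  WP_1: (c = 2 → ((¬(2*s = 3)) ∧ 4*s ≥ 0)) ∧ ((¬(c = 2)) → 2*c ≥ -2)
So before the loop: (c = 2 → ((¬(2*s = 3)) ∧ 4*s ≥ 0)) ∧ ((¬(c = 2)) → 2*c ≥ -2)
Before s := s + 5: (c = 2 → ((¬(2*s = -7)) ∧ 4*s ≥ -20)) ∧ ((¬(c = 2)) → 2*c ≥ -2)
Answer: WP = (c = 2 → ((¬(2*s = -7)) ∧ 4*s ≥ -20)) ∧ ((¬(c = 2)) → 2*c ≥ -2)
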